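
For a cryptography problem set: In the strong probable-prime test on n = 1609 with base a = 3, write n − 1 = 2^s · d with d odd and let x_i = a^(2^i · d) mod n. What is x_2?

1

n − 1 = 1608 = 2^3 · 201, so s = 3 and d = 201.
x_0 = 3^201 mod 1609 = 523.
x_1 = 523^2 mod 1609 = 1608.
x_2 = 1608^2 mod 1609 = 1.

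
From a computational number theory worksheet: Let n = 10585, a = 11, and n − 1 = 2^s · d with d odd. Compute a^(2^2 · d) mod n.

n − 1 = 10584 = 2^3 · 1323, so s = 3 and d = 1323.
Repeated squaring mod 10585: 11^1 ≡ 11, 11^2 ≡ 121, 11^4 ≡ 4056, 11^8 ≡ 2046, 11^16 ≡ 5041, 11^32 ≡ 7681, 11^64 ≡ 7556, 11^128 ≡ 8231, 11^256 ≡ 5361, 11^512 ≡ 2046, 11^1024 ≡ 5041.
1323 = 1024 + 256 + 32 + 8 + 2 + 1, so 11^1323 ≡ 5041·5361·7681·2046·121·11 ≡ 7436 (mod 10585).
x_0 = 7436.
x_1 = 7436^2 mod 10585 = 8641.
x_2 = 8641^2 mod 10585 = 291.

291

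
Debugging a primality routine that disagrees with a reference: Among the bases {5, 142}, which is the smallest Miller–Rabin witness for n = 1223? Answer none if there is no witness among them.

none

n − 1 = 1222 = 2^1 · 611, so s = 1 and d = 611.
Base 5: x_0 = 5^611 mod 1223 = 1222. x_0 = 1222 ≡ −1, so 5 is not a witness.
Base 142: x_0 = 142^611 mod 1223 = 1222. x_0 = 1222 ≡ −1, so 142 is not a witness.
No listed base is a witness for 1223.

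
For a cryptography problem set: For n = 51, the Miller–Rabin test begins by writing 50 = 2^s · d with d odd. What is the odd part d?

25

Halving: 50 → 25; 25 is odd.
So 50 = 2^1 · 25.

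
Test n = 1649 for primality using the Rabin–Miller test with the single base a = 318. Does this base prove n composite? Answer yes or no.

no

n − 1 = 1648 = 2^4 · 103, so s = 4 and d = 103.
x_0 = 318^103 mod 1649 = 1146.
x_0 is neither 1 nor 1648, so continue squaring.
x_1 = 1146^2 mod 1649 = 712.
x_2 = 712^2 mod 1649 = 701.
x_3 = 701^2 mod 1649 = 1648.
x_3 ≡ −1, so 318 is not a witness.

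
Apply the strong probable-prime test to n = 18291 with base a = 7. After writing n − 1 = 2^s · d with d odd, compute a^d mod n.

n − 1 = 18290 = 2^1 · 9145, so s = 1 and d = 9145.
By repeated squaring, 7^9145 ≡ 11200 (mod 18291).

11200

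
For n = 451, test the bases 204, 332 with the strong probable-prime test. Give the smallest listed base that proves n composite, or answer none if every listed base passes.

n − 1 = 450 = 2^1 · 225, so s = 1 and d = 225.
Base 204: x_0 = 204^225 mod 451 = 450. x_0 = 450 ≡ −1, so 204 is not a witness.
Base 332: x_0 = 332^225 mod 451 = 450. x_0 = 450 ≡ −1, so 332 is not a witness.
No listed base is a witness for 451.

none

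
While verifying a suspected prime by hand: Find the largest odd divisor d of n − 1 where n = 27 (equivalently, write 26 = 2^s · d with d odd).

Halving: 26 → 13; 13 is odd.
So 26 = 2^1 · 13.

13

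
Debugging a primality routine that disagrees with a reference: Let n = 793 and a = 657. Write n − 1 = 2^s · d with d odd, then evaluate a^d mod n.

733

n − 1 = 792 = 2^3 · 99, so s = 3 and d = 99.
657^99 mod 793 = 733.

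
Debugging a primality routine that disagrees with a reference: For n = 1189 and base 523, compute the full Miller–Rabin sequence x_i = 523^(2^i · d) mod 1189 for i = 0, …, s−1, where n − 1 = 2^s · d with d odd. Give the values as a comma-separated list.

146, 1103

n − 1 = 1188 = 2^2 · 297, so s = 2 and d = 297.
x_0 = 523^297 mod 1189 = 146.
x_1 = 146^2 mod 1189 = 1103.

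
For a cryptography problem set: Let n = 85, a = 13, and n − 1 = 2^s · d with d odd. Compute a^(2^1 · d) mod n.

n − 1 = 84 = 2^2 · 21, so s = 2 and d = 21.
Repeated squaring mod 85: 13^1 ≡ 13, 13^2 ≡ 84, 13^4 ≡ 1, 13^8 ≡ 1, 13^16 ≡ 1.
21 = 16 + 4 + 1, so 13^21 ≡ 1·1·13 ≡ 13 (mod 85).
x_0 = 13.
x_1 = 13^2 mod 85 = 84.

84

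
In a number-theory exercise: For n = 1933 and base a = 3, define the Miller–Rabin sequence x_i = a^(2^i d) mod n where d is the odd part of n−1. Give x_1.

1

n − 1 = 1932 = 2^2 · 483, so s = 2 and d = 483.
Repeated squaring mod 1933: 3^1 ≡ 3, 3^2 ≡ 9, 3^4 ≡ 81, 3^8 ≡ 762, 3^16 ≡ 744, 3^32 ≡ 698, 3^64 ≡ 88, 3^128 ≡ 12, 3^256 ≡ 144.
483 = 256 + 128 + 64 + 32 + 2 + 1, so 3^483 ≡ 144·12·88·698·9·3 ≡ 1932 (mod 1933).
x_0 = 1932.
x_1 = 1932^2 mod 1933 = 1.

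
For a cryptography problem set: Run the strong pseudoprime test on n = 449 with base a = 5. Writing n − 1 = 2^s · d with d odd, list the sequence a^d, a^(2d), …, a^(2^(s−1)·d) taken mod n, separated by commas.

n − 1 = 448 = 2^6 · 7, so s = 6 and d = 7.
x_0 = 5^7 mod 449 = 448.
x_1 = 448^2 mod 449 = 1.
x_2 = 1^2 mod 449 = 1.
x_3 = 1^2 mod 449 = 1.
x_4 = 1^2 mod 449 = 1.
x_5 = 1^2 mod 449 = 1.

448, 1, 1, 1, 1, 1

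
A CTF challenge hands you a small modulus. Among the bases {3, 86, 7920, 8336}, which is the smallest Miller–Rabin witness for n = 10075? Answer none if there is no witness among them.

n − 1 = 10074 = 2^1 · 5037, so s = 1 and d = 5037.
Base 3: x_0 = 3^5037 mod 10075 = 7463. x_0 ∉ {1, 10074} and s = 1, so 3 is a Miller–Rabin witness and 10075 is composite.
Base 86: x_0 = 86^5037 mod 10075 = 3921. x_0 ∉ {1, 10074} and s = 1, so 86 is a Miller–Rabin witness and 10075 is composite.
Base 7920: x_0 = 7920^5037 mod 10075 = 9075. x_0 ∉ {1, 10074} and s = 1, so 7920 is a Miller–Rabin witness and 10075 is composite.
Base 8336: x_0 = 8336^5037 mod 10075 = 1496. x_0 ∉ {1, 10074} and s = 1, so 8336 is a Miller–Rabin witness and 10075 is composite.
The smallest witness among the given bases is 3.

3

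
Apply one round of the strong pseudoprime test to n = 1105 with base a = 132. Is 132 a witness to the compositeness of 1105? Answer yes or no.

no

n − 1 = 1104 = 2^4 · 69, so s = 4 and d = 69.
x_0 = 132^69 mod 1105 = 642.
x_0 is neither 1 nor 1104, so continue squaring.
x_1 = 642^2 mod 1105 = 1104.
x_1 ≡ −1, so 132 is not a witness.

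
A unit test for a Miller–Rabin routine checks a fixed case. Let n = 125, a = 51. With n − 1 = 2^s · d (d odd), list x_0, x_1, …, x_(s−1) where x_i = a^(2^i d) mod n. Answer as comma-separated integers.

51, 101

n − 1 = 124 = 2^2 · 31, so s = 2 and d = 31.
x_0 = 51^31 mod 125 = 51.
x_1 = 51^2 mod 125 = 101.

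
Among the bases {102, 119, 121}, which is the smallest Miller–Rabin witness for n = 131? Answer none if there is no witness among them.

none

n − 1 = 130 = 2^1 · 65, so s = 1 and d = 65.
Base 102: x_0 = 102^65 mod 131 = 1. x_0 = 1, so 102 is not a witness.
Base 119: x_0 = 119^65 mod 131 = 130. x_0 = 130 ≡ −1, so 119 is not a witness.
Base 121: x_0 = 121^65 mod 131 = 1. x_0 = 1, so 121 is not a witness.
No listed base is a witness for 131.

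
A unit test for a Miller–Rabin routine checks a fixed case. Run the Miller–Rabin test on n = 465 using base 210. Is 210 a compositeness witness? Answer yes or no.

yes

n − 1 = 464 = 2^4 · 29, so s = 4 and d = 29.
x_0 = 210^29 mod 465 = 270.
x_0 is neither 1 nor 464, so continue squaring.
x_1 = 270^2 mod 465 = 360.
x_2 = 360^2 mod 465 = 330.
x_3 = 330^2 mod 465 = 90.
Reached i = s−1 = 3 without hitting −1: 210 is a Miller–Rabin witness and 465 is composite.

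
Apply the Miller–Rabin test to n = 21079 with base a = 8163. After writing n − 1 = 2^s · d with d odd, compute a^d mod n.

n − 1 = 21078 = 2^1 · 10539, so s = 1 and d = 10539.
8163^10539 mod 21079 = 13074.

13074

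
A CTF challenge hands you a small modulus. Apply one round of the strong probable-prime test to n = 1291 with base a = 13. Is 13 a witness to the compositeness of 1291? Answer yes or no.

no

n − 1 = 1290 = 2^1 · 645, so s = 1 and d = 645.
x_0 = 13^645 mod 1291 = 1.
x_0 = 1, so 13 is not a witness.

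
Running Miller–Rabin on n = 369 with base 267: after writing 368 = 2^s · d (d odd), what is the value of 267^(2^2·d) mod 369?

n − 1 = 368 = 2^4 · 23, so s = 4 and d = 23.
x_0 = 267^23 mod 369 = 36.
x_1 = 36^2 mod 369 = 189.
x_2 = 189^2 mod 369 = 297.

297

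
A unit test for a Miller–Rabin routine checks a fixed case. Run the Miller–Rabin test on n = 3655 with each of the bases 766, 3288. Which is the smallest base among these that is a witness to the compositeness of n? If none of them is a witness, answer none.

n − 1 = 3654 = 2^1 · 1827, so s = 1 and d = 1827.
Base 766: x_0 = 766^1827 mod 3655 = 1. x_0 = 1, so 766 is not a witness.
Base 3288: x_0 = 3288^1827 mod 3655 = 3267. x_0 ∉ {1, 3654} and s = 1, so 3288 is a Miller–Rabin witness and 3655 is composite.
The smallest witness among the given bases is 3288.

3288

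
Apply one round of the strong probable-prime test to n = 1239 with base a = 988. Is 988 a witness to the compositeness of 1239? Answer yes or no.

yes

n − 1 = 1238 = 2^1 · 619, so s = 1 and d = 619.
Repeated squaring mod 1239: 988^1 ≡ 988, 988^2 ≡ 1051, 988^4 ≡ 652, 988^8 ≡ 127, 988^16 ≡ 22, 988^32 ≡ 484, 988^64 ≡ 85, 988^128 ≡ 1030, 988^256 ≡ 316, 988^512 ≡ 736.
619 = 512 + 64 + 32 + 8 + 2 + 1, so 988^619 ≡ 736·85·484·127·1051·988 ≡ 925 (mod 1239).
x_0 = 988^619 mod 1239 = 925.
x_0 ∉ {1, 1238} and s = 1, so 988 is a Miller–Rabin witness and 1239 is composite.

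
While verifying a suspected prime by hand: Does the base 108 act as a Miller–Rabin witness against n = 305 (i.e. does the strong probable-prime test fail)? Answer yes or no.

yes

n − 1 = 304 = 2^4 · 19, so s = 4 and d = 19.
x_0 = 108^19 mod 305 = 47.
x_0 is neither 1 nor 304, so continue squaring.
x_1 = 47^2 mod 305 = 74.
x_2 = 74^2 mod 305 = 291.
x_3 = 291^2 mod 305 = 196.
Reached i = s−1 = 3 without hitting −1: 108 is a Miller–Rabin witness and 305 is composite.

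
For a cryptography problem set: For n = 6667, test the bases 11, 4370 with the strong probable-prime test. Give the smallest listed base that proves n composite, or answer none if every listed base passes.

n − 1 = 6666 = 2^1 · 3333, so s = 1 and d = 3333.
Base 11: x_0 = 11^3333 mod 6667 = 5526. x_0 ∉ {1, 6666} and s = 1, so 11 is a Miller–Rabin witness and 6667 is composite.
Base 4370: x_0 = 4370^3333 mod 6667 = 1346. x_0 ∉ {1, 6666} and s = 1, so 4370 is a Miller–Rabin witness and 6667 is composite.
The smallest witness among the given bases is 11.

11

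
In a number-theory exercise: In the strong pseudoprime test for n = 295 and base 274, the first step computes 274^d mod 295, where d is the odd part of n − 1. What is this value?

149

n − 1 = 294 = 2^1 · 147, so s = 1 and d = 147.
274^147 mod 295 = 149.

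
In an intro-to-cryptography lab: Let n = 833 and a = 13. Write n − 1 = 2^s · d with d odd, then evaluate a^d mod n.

132

n − 1 = 832 = 2^6 · 13, so s = 6 and d = 13.
13^13 mod 833 = 132.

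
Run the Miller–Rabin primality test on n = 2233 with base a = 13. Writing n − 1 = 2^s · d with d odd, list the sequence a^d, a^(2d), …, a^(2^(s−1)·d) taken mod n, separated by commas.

1546, 806, 2066

n − 1 = 2232 = 2^3 · 279, so s = 3 and d = 279.
x_0 = 13^279 mod 2233 = 1546.
x_1 = 1546^2 mod 2233 = 806.
x_2 = 806^2 mod 2233 = 2066.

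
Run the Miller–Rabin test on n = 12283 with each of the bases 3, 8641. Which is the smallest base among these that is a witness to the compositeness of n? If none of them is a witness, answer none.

3

n − 1 = 12282 = 2^1 · 6141, so s = 1 and d = 6141.
Base 3: x_0 = 3^6141 mod 12283 = 1125. x_0 ∉ {1, 12282} and s = 1, so 3 is a Miller–Rabin witness and 12283 is composite.
Base 8641: x_0 = 8641^6141 mod 12283 = 9731. x_0 ∉ {1, 12282} and s = 1, so 8641 is a Miller–Rabin witness and 12283 is composite.
The smallest witness among the given bases is 3.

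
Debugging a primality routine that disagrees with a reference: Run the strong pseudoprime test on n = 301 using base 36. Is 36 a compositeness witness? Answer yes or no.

no

n − 1 = 300 = 2^2 · 75, so s = 2 and d = 75.
x_0 = 36^75 mod 301 = 1.
x_0 = 1, so 36 is not a witness.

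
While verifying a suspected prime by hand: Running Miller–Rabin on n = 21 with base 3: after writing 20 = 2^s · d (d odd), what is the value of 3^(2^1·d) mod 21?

n − 1 = 20 = 2^2 · 5, so s = 2 and d = 5.
x_0 = 3^5 mod 21 = 12.
x_1 = 12^2 mod 21 = 18.

18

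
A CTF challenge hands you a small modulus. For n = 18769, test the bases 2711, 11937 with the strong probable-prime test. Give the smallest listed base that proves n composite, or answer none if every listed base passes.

2711

n − 1 = 18768 = 2^4 · 1173, so s = 4 and d = 1173.
Base 2711: x_0 = 2711^1173 mod 18769 = 11056. x_0 is neither 1 nor 18768, so continue squaring. x_1 = 11056^2 mod 18769 = 11408. x_2 = 11408^2 mod 18769 = 16987. x_3 = 16987^2 mod 18769 = 3563. Reached i = s−1 = 3 without hitting −1: 2711 is a Miller–Rabin witness and 18769 is composite.
Base 11937: x_0 = 11937^1173 mod 18769 = 2602. x_0 is neither 1 nor 18768, so continue squaring. x_1 = 2602^2 mod 18769 = 13564. x_2 = 13564^2 mod 18769 = 8358. x_3 = 8358^2 mod 18769 = 16715. Reached i = s−1 = 3 without hitting −1: 11937 is a Miller–Rabin witness and 18769 is composite.
The smallest witness among the given bases is 2711.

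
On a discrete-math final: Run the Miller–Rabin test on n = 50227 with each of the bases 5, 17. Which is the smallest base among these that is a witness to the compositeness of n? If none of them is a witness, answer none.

none

n − 1 = 50226 = 2^1 · 25113, so s = 1 and d = 25113.
Base 5: x_0 = 5^25113 mod 50227 = 50226. x_0 = 50226 ≡ −1, so 5 is not a witness.
Base 17: x_0 = 17^25113 mod 50227 = 1. x_0 = 1, so 17 is not a witness.
No listed base is a witness for 50227.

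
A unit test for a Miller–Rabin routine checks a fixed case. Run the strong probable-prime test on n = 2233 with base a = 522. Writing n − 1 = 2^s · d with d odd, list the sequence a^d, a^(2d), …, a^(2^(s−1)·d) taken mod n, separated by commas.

1450, 1247, 841

n − 1 = 2232 = 2^3 · 279, so s = 3 and d = 279.
x_0 = 522^279 mod 2233 = 1450.
x_1 = 1450^2 mod 2233 = 1247.
x_2 = 1247^2 mod 2233 = 841.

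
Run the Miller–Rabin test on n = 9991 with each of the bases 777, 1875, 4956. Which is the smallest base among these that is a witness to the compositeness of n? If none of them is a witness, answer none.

1875

n − 1 = 9990 = 2^1 · 4995, so s = 1 and d = 4995.
Base 777: x_0 = 777^4995 mod 9991 = 1. x_0 = 1, so 777 is not a witness.
Base 1875: x_0 = 1875^4995 mod 9991 = 1728. x_0 ∉ {1, 9990} and s = 1, so 1875 is a Miller–Rabin witness and 9991 is composite.
Base 4956: x_0 = 4956^4995 mod 9991 = 2669. x_0 ∉ {1, 9990} and s = 1, so 4956 is a Miller–Rabin witness and 9991 is composite.
The smallest witness among the given bases is 1875.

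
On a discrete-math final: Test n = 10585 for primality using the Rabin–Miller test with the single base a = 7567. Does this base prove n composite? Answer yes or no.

no

n − 1 = 10584 = 2^3 · 1323, so s = 3 and d = 1323.
x_0 = 7567^1323 mod 10585 = 4918.
x_0 is neither 1 nor 10584, so continue squaring.
x_1 = 4918^2 mod 10585 = 10584.
x_1 ≡ −1, so 7567 is not a witness.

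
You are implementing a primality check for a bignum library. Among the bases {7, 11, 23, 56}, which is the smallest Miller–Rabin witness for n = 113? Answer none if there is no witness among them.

n − 1 = 112 = 2^4 · 7, so s = 4 and d = 7.
Base 7: x_0 = 7^7 mod 113 = 112. x_0 = 112 ≡ −1, so 7 is not a witness.
Base 11: x_0 = 11^7 mod 113 = 95. x_0 is neither 1 nor 112, so continue squaring. x_1 = 95^2 mod 113 = 98. x_2 = 98^2 mod 113 = 112. x_2 ≡ −1, so 11 is not a witness.
Base 23: x_0 = 23^7 mod 113 = 73. x_0 is neither 1 nor 112, so continue squaring. x_1 = 73^2 mod 113 = 18. x_2 = 18^2 mod 113 = 98. x_3 = 98^2 mod 113 = 112. x_3 ≡ −1, so 23 is not a witness.
Base 56: x_0 = 56^7 mod 113 = 15. x_0 is neither 1 nor 112, so continue squaring. x_1 = 15^2 mod 113 = 112. x_1 ≡ −1, so 56 is not a witness.
No listed base is a witness for 113.

none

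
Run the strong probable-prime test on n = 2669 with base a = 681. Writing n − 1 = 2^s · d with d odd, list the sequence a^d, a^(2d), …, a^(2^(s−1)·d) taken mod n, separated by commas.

2126, 1259

n − 1 = 2668 = 2^2 · 667, so s = 2 and d = 667.
x_0 = 681^667 mod 2669 = 2126.
x_1 = 2126^2 mod 2669 = 1259.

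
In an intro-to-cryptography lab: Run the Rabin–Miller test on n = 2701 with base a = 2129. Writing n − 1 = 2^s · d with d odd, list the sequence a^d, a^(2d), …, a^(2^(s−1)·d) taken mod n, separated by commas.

n − 1 = 2700 = 2^2 · 675, so s = 2 and d = 675.
x_0 = 2129^675 mod 2701 = 1560.
x_1 = 1560^2 mod 2701 = 2700.

1560, 2700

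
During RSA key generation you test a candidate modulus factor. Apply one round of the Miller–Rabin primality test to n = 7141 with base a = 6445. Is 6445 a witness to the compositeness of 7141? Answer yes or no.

yes

n − 1 = 7140 = 2^2 · 1785, so s = 2 and d = 1785.
Repeated squaring mod 7141: 6445^1 ≡ 6445, 6445^2 ≡ 5969, 6445^4 ≡ 2512, 6445^8 ≡ 4641, 6445^16 ≡ 1625, 6445^32 ≡ 5596, 6445^64 ≡ 1931, 6445^128 ≡ 1159, 6445^256 ≡ 773, 6445^512 ≡ 4826, 6445^1024 ≡ 3475.
1785 = 1024 + 512 + 128 + 64 + 32 + 16 + 8 + 1, so 6445^1785 ≡ 3475·4826·1159·1931·5596·1625·4641·6445 ≡ 5005 (mod 7141).
x_0 = 6445^1785 mod 7141 = 5005.
x_0 is neither 1 nor 7140, so continue squaring.
x_1 = 5005^2 mod 7141 = 6538.
Reached i = s−1 = 1 without hitting −1: 6445 is a Miller–Rabin witness and 7141 is composite.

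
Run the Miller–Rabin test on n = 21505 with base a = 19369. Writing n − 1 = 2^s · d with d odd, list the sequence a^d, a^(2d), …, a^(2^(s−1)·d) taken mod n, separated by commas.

n − 1 = 21504 = 2^10 · 21, so s = 10 and d = 21.
x_0 = 19369^21 mod 21505 = 11669.
x_1 = 11669^2 mod 21505 = 17406.
x_2 = 17406^2 mod 21505 = 6396.
x_3 = 6396^2 mod 21505 = 6306.
x_4 = 6306^2 mod 21505 = 2891.
x_5 = 2891^2 mod 21505 = 13941.
x_6 = 13941^2 mod 21505 = 10796.
x_7 = 10796^2 mod 21505 = 18021.
x_8 = 18021^2 mod 21505 = 9436.
x_9 = 9436^2 mod 21505 = 7396.

11669, 17406, 6396, 6306, 2891, 13941, 10796, 18021, 9436, 7396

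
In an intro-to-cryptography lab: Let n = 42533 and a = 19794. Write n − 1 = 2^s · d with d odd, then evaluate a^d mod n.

42532

n − 1 = 42532 = 2^2 · 10633, so s = 2 and d = 10633.
19794^10633 mod 42533 = 42532.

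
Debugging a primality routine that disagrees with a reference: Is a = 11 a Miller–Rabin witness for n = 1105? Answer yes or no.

n − 1 = 1104 = 2^4 · 69, so s = 4 and d = 69.
Repeated squaring mod 1105: 11^1 ≡ 11, 11^2 ≡ 121, 11^4 ≡ 276, 11^8 ≡ 1036, 11^16 ≡ 341, 11^32 ≡ 256, 11^64 ≡ 341.
69 = 64 + 4 + 1, so 11^69 ≡ 341·276·11 ≡ 996 (mod 1105).
x_0 = 11^69 mod 1105 = 996.
x_0 is neither 1 nor 1104, so continue squaring.
x_1 = 996^2 mod 1105 = 831.
x_2 = 831^2 mod 1105 = 1041.
x_3 = 1041^2 mod 1105 = 781.
Reached i = s−1 = 3 without hitting −1: 11 is a Miller–Rabin witness and 1105 is composite.

yes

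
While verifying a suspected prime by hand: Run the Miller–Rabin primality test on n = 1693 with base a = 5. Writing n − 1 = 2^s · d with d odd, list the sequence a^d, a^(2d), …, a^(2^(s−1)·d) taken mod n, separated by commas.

1601, 1692

n − 1 = 1692 = 2^2 · 423, so s = 2 and d = 423.
x_0 = 5^423 mod 1693 = 1601.
x_1 = 1601^2 mod 1693 = 1692.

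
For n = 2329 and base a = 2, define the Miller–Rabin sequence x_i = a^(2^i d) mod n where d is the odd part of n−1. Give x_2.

n − 1 = 2328 = 2^3 · 291, so s = 3 and d = 291.
x_0 = 2^291 mod 2329 = 263.
x_1 = 263^2 mod 2329 = 1628.
x_2 = 1628^2 mod 2329 = 2311.

2311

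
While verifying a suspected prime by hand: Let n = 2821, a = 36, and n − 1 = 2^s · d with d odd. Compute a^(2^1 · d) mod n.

n − 1 = 2820 = 2^2 · 705, so s = 2 and d = 705.
Repeated squaring mod 2821: 36^1 ≡ 36, 36^2 ≡ 1296, 36^4 ≡ 1121, 36^8 ≡ 1296, 36^16 ≡ 1121, 36^32 ≡ 1296, 36^64 ≡ 1121, 36^128 ≡ 1296, 36^256 ≡ 1121, 36^512 ≡ 1296.
705 = 512 + 128 + 64 + 1, so 36^705 ≡ 1296·1296·1121·36 ≡ 1520 (mod 2821).
x_0 = 1520.
x_1 = 1520^2 mod 2821 = 1.

1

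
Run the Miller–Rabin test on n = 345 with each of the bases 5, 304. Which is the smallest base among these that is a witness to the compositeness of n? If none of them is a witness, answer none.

5

n − 1 = 344 = 2^3 · 43, so s = 3 and d = 43.
Base 5: x_0 = 5^43 mod 345 = 290. x_0 is neither 1 nor 344, so continue squaring. x_1 = 290^2 mod 345 = 265. x_2 = 265^2 mod 345 = 190. Reached i = s−1 = 2 without hitting −1: 5 is a Miller–Rabin witness and 345 is composite.
Base 304: x_0 = 304^43 mod 345 = 244. x_0 is neither 1 nor 344, so continue squaring. x_1 = 244^2 mod 345 = 196. x_2 = 196^2 mod 345 = 121. Reached i = s−1 = 2 without hitting −1: 304 is a Miller–Rabin witness and 345 is composite.
The smallest witness among the given bases is 5.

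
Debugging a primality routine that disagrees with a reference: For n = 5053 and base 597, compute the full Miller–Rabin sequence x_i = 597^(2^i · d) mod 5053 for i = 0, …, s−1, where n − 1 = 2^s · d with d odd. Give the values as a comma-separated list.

n − 1 = 5052 = 2^2 · 1263, so s = 2 and d = 1263.
x_0 = 597^1263 mod 5053 = 2961.
x_1 = 2961^2 mod 5053 = 566.

2961, 566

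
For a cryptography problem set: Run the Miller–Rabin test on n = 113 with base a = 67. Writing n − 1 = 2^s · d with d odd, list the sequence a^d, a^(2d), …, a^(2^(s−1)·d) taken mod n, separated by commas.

n − 1 = 112 = 2^4 · 7, so s = 4 and d = 7.
x_0 = 67^7 mod 113 = 35.
x_1 = 35^2 mod 113 = 95.
x_2 = 95^2 mod 113 = 98.
x_3 = 98^2 mod 113 = 112.

35, 95, 98, 112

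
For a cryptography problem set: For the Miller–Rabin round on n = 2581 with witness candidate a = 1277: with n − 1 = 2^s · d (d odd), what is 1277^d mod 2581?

n − 1 = 2580 = 2^2 · 645, so s = 2 and d = 645.
Repeated squaring mod 2581: 1277^1 ≡ 1277, 1277^2 ≡ 2118, 1277^4 ≡ 146, 1277^8 ≡ 668, 1277^16 ≡ 2292, 1277^32 ≡ 929, 1277^64 ≡ 987, 1277^128 ≡ 1132, 1277^256 ≡ 1248, 1277^512 ≡ 1161.
645 = 512 + 128 + 4 + 1, so 1277^645 ≡ 1161·1132·146·1277 ≡ 1567 (mod 2581).

1567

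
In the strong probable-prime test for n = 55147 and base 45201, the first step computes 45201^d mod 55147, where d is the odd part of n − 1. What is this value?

1

n − 1 = 55146 = 2^1 · 27573, so s = 1 and d = 27573.
45201^27573 mod 55147 = 1.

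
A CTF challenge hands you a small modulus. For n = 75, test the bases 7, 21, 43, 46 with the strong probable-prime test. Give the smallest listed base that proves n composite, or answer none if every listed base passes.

n − 1 = 74 = 2^1 · 37, so s = 1 and d = 37.
Base 7: x_0 = 7^37 mod 75 = 7. x_0 ∉ {1, 74} and s = 1, so 7 is a Miller–Rabin witness and 75 is composite.
Base 21: x_0 = 21^37 mod 75 = 66. x_0 ∉ {1, 74} and s = 1, so 21 is a Miller–Rabin witness and 75 is composite.
Base 43: x_0 = 43^37 mod 75 = 43. x_0 ∉ {1, 74} and s = 1, so 43 is a Miller–Rabin witness and 75 is composite.
Base 46: x_0 = 46^37 mod 75 = 16. x_0 ∉ {1, 74} and s = 1, so 46 is a Miller–Rabin witness and 75 is composite.
The smallest witness among the given bases is 7.

7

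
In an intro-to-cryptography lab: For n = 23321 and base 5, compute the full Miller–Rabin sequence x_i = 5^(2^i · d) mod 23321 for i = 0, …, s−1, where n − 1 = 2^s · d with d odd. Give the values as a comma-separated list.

1, 1, 1

n − 1 = 23320 = 2^3 · 2915, so s = 3 and d = 2915.
x_0 = 5^2915 mod 23321 = 1.
x_1 = 1^2 mod 23321 = 1.
x_2 = 1^2 mod 23321 = 1.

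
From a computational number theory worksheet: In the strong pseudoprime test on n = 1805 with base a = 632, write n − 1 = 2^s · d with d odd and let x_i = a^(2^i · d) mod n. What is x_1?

n − 1 = 1804 = 2^2 · 451, so s = 2 and d = 451.
Repeated squaring mod 1805: 632^1 ≡ 632, 632^2 ≡ 519, 632^4 ≡ 416, 632^8 ≡ 1581, 632^16 ≡ 1441, 632^32 ≡ 731, 632^64 ≡ 81, 632^128 ≡ 1146, 632^256 ≡ 1081.
451 = 256 + 128 + 64 + 2 + 1, so 632^451 ≡ 1081·1146·81·519·632 ≡ 1183 (mod 1805).
x_0 = 1183.
x_1 = 1183^2 mod 1805 = 614.

614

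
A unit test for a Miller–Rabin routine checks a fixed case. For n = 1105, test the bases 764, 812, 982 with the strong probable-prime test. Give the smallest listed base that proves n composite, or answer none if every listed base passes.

none

n − 1 = 1104 = 2^4 · 69, so s = 4 and d = 69.
Base 764: x_0 = 764^69 mod 1105 = 1104. x_0 = 1104 ≡ −1, so 764 is not a witness.
Base 812: x_0 = 812^69 mod 1105 = 642. x_0 is neither 1 nor 1104, so continue squaring. x_1 = 642^2 mod 1105 = 1104. x_1 ≡ −1, so 812 is not a witness.
Base 982: x_0 = 982^69 mod 1105 = 47. x_0 is neither 1 nor 1104, so continue squaring. x_1 = 47^2 mod 1105 = 1104. x_1 ≡ −1, so 982 is not a witness.
No listed base is a witness for 1105.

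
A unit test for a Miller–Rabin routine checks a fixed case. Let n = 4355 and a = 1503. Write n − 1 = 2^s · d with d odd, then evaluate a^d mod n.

n − 1 = 4354 = 2^1 · 2177, so s = 1 and d = 2177.
1503^2177 mod 4355 = 1243.

1243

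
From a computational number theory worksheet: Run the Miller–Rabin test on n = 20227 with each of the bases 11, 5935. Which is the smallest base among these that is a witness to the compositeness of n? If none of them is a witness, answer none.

11

n − 1 = 20226 = 2^1 · 10113, so s = 1 and d = 10113.
Base 11: x_0 = 11^10113 mod 20227 = 6641. x_0 ∉ {1, 20226} and s = 1, so 11 is a Miller–Rabin witness and 20227 is composite.
Base 5935: x_0 = 5935^10113 mod 20227 = 635. x_0 ∉ {1, 20226} and s = 1, so 5935 is a Miller–Rabin witness and 20227 is composite.
The smallest witness among the given bases is 11.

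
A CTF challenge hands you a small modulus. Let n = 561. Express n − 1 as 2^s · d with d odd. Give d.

35

Halving: 560 → 280 → 140 → 70 → 35; 35 is odd.
So 560 = 2^4 · 35.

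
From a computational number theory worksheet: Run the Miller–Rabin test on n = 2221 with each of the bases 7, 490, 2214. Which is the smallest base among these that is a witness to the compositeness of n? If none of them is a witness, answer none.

n − 1 = 2220 = 2^2 · 555, so s = 2 and d = 555.
Base 7: x_0 = 7^555 mod 2221 = 2220. x_0 = 2220 ≡ −1, so 7 is not a witness.
Base 490: x_0 = 490^555 mod 2221 = 790. x_0 is neither 1 nor 2220, so continue squaring. x_1 = 790^2 mod 2221 = 2220. x_1 ≡ −1, so 490 is not a witness.
Base 2214: x_0 = 2214^555 mod 2221 = 1. x_0 = 1, so 2214 is not a witness.
No listed base is a witness for 2221.

none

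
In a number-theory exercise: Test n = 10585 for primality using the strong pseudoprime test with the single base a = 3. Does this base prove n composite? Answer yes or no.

n − 1 = 10584 = 2^3 · 1323, so s = 3 and d = 1323.
x_0 = 3^1323 mod 10585 = 8422.
x_0 is neither 1 nor 10584, so continue squaring.
x_1 = 8422^2 mod 10585 = 10584.
x_1 ≡ −1, so 3 is not a witness.

no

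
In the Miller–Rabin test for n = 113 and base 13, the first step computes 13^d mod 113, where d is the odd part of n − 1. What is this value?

n − 1 = 112 = 2^4 · 7, so s = 4 and d = 7.
Repeated squaring mod 113: 13^1 ≡ 13, 13^2 ≡ 56, 13^4 ≡ 85.
7 = 4 + 2 + 1, so 13^7 ≡ 85·56·13 ≡ 69 (mod 113).

69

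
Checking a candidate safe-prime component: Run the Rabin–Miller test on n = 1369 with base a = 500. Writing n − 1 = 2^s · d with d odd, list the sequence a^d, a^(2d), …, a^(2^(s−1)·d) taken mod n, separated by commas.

n − 1 = 1368 = 2^3 · 171, so s = 3 and d = 171.
x_0 = 500^171 mod 1369 = 660.
x_1 = 660^2 mod 1369 = 258.
x_2 = 258^2 mod 1369 = 852.

660, 258, 852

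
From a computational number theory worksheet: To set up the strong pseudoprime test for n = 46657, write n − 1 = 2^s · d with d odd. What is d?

729

Halving: 46656 → 23328 → 11664 → 5832 → 2916 → 1458 → 729; 729 is odd.
So 46656 = 2^6 · 729.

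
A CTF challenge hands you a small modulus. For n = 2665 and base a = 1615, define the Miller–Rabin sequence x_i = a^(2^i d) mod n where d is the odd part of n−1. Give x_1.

n − 1 = 2664 = 2^3 · 333, so s = 3 and d = 333.
x_0 = 1615^333 mod 2665 = 365.
x_1 = 365^2 mod 2665 = 2640.

2640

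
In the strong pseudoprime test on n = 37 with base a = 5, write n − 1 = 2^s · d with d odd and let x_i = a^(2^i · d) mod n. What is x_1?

n − 1 = 36 = 2^2 · 9, so s = 2 and d = 9.
Repeated squaring mod 37: 5^1 ≡ 5, 5^2 ≡ 25, 5^4 ≡ 33, 5^8 ≡ 16.
9 = 8 + 1, so 5^9 ≡ 16·5 ≡ 6 (mod 37).
x_0 = 6.
x_1 = 6^2 mod 37 = 36.

36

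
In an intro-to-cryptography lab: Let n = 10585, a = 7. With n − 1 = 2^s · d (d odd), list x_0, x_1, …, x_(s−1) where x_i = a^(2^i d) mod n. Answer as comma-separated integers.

5453, 1944, 291

n − 1 = 10584 = 2^3 · 1323, so s = 3 and d = 1323.
x_0 = 7^1323 mod 10585 = 5453.
x_1 = 5453^2 mod 10585 = 1944.
x_2 = 1944^2 mod 10585 = 291.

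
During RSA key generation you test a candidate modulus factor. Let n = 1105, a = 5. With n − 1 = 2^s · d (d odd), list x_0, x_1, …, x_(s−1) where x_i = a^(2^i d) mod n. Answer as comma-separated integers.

915, 740, 625, 560

n − 1 = 1104 = 2^4 · 69, so s = 4 and d = 69.
x_0 = 5^69 mod 1105 = 915.
x_1 = 915^2 mod 1105 = 740.
x_2 = 740^2 mod 1105 = 625.
x_3 = 625^2 mod 1105 = 560.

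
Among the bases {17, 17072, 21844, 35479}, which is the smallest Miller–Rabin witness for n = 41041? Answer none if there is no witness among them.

17

n − 1 = 41040 = 2^4 · 2565, so s = 4 and d = 2565.
Base 17: x_0 = 17^2565 mod 41041 = 33032. x_0 is neither 1 nor 41040, so continue squaring. x_1 = 33032^2 mod 41041 = 38039. x_2 = 38039^2 mod 41041 = 24025. x_3 = 24025^2 mod 41041 = 1. x_3 = 1 but x_2 ≠ ±1, a nontrivial square root of 1 — 17 is a witness and 41041 is composite.
Base 17072: x_0 = 17072^2565 mod 41041 = 36245. x_0 is neither 1 nor 41040, so continue squaring. x_1 = 36245^2 mod 41041 = 18656. x_2 = 18656^2 mod 41041 = 18656. x_3 = 18656^2 mod 41041 = 18656. Reached i = s−1 = 3 without hitting −1: 17072 is a Miller–Rabin witness and 41041 is composite.
Base 21844: x_0 = 21844^2565 mod 41041 = 155. x_0 is neither 1 nor 41040, so continue squaring. x_1 = 155^2 mod 41041 = 24025. x_2 = 24025^2 mod 41041 = 1. x_2 = 1 but x_1 ≠ ±1, a nontrivial square root of 1 — 21844 is a witness and 41041 is composite.
Base 35479: x_0 = 35479^2565 mod 41041 = 27292. x_0 is neither 1 nor 41040, so continue squaring. x_1 = 27292^2 mod 41041 = 155. x_2 = 155^2 mod 41041 = 24025. x_3 = 24025^2 mod 41041 = 1. x_3 = 1 but x_2 ≠ ±1, a nontrivial square root of 1 — 35479 is a witness and 41041 is composite.
The smallest witness among the given bases is 17.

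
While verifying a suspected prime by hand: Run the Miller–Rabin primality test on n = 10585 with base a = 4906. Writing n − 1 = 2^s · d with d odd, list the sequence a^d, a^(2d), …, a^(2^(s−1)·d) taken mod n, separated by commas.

n − 1 = 10584 = 2^3 · 1323, so s = 3 and d = 1323.
x_0 = 4906^1323 mod 10585 = 3421.
x_1 = 3421^2 mod 10585 = 6816.
x_2 = 6816^2 mod 10585 = 291.

3421, 6816, 291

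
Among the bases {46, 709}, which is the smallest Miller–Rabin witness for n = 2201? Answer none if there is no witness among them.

none

n − 1 = 2200 = 2^3 · 275, so s = 3 and d = 275.
Base 46: x_0 = 46^275 mod 2201 = 2200. x_0 = 2200 ≡ −1, so 46 is not a witness.
Base 709: x_0 = 709^275 mod 2201 = 2200. x_0 = 2200 ≡ −1, so 709 is not a witness.
No listed base is a witness for 2201.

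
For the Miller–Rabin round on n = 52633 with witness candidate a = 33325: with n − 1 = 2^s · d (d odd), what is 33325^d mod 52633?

37596

n − 1 = 52632 = 2^3 · 6579, so s = 3 and d = 6579.
33325^6579 mod 52633 = 37596.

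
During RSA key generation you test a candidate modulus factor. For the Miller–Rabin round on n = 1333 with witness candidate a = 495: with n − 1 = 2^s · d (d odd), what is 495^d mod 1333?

n − 1 = 1332 = 2^2 · 333, so s = 2 and d = 333.
495^333 mod 1333 = 309.

309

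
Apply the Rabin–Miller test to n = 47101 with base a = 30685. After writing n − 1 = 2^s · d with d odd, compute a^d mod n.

n − 1 = 47100 = 2^2 · 11775, so s = 2 and d = 11775.
Repeated squaring mod 47101: 30685^1 ≡ 30685, 30685^2 ≡ 20235, 30685^4 ≡ 6232, 30685^8 ≡ 26600, 30685^16 ≡ 8778, 30685^32 ≡ 43149, 30685^64 ≡ 27873, 30685^128 ≡ 20235, 30685^256 ≡ 6232, 30685^512 ≡ 26600, 30685^1024 ≡ 8778, 30685^2048 ≡ 43149, 30685^4096 ≡ 27873, 30685^8192 ≡ 20235.
11775 = 8192 + 2048 + 1024 + 256 + 128 + 64 + 32 + 16 + 8 + 4 + 2 + 1, so 30685^11775 ≡ 20235·43149·8778·6232·20235·27873·43149·8778·26600·6232·20235·30685 ≡ 25593 (mod 47101).

25593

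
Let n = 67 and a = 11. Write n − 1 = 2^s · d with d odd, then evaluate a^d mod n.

66

n − 1 = 66 = 2^1 · 33, so s = 1 and d = 33.
11^33 mod 67 = 66.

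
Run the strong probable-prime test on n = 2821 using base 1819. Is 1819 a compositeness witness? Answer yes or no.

no

n − 1 = 2820 = 2^2 · 705, so s = 2 and d = 705.
x_0 = 1819^705 mod 2821 = 2820.
x_0 = 2820 ≡ −1, so 1819 is not a witness.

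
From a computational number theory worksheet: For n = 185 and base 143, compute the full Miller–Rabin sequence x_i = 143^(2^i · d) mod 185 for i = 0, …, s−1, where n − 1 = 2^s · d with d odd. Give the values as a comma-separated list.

n − 1 = 184 = 2^3 · 23, so s = 3 and d = 23.
x_0 = 143^23 mod 185 = 17.
x_1 = 17^2 mod 185 = 104.
x_2 = 104^2 mod 185 = 86.

17, 104, 86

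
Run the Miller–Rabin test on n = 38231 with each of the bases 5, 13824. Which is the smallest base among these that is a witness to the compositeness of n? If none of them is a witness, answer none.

none

n − 1 = 38230 = 2^1 · 19115, so s = 1 and d = 19115.
Base 5: x_0 = 5^19115 mod 38231 = 1. x_0 = 1, so 5 is not a witness.
Base 13824: x_0 = 13824^19115 mod 38231 = 1. x_0 = 1, so 13824 is not a witness.
No listed base is a witness for 38231.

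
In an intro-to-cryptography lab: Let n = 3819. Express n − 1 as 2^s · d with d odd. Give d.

1909

Halving: 3818 → 1909; 1909 is odd.
So 3818 = 2^1 · 1909.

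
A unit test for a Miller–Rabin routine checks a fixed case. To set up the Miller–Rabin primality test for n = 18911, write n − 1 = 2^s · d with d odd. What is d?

Halving: 18910 → 9455; 9455 is odd.
So 18910 = 2^1 · 9455.

9455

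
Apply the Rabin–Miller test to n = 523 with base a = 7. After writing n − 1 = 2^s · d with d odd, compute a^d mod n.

1

n − 1 = 522 = 2^1 · 261, so s = 1 and d = 261.
Repeated squaring mod 523: 7^1 ≡ 7, 7^2 ≡ 49, 7^4 ≡ 309, 7^8 ≡ 295, 7^16 ≡ 207, 7^32 ≡ 486, 7^64 ≡ 323, 7^128 ≡ 252, 7^256 ≡ 221.
261 = 256 + 4 + 1, so 7^261 ≡ 221·309·7 ≡ 1 (mod 523).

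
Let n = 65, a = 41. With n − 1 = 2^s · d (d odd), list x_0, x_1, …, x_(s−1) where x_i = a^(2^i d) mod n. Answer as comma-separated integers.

41, 56, 16, 61, 16, 61

n − 1 = 64 = 2^6 · 1, so s = 6 and d = 1.
x_0 = 41^1 mod 65 = 41.
x_1 = 41^2 mod 65 = 56.
x_2 = 56^2 mod 65 = 16.
x_3 = 16^2 mod 65 = 61.
x_4 = 61^2 mod 65 = 16.
x_5 = 16^2 mod 65 = 61.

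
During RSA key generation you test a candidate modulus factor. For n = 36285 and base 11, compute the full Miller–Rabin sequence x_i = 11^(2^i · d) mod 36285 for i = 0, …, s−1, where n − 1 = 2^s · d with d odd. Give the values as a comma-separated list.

19376, 24766

n − 1 = 36284 = 2^2 · 9071, so s = 2 and d = 9071.
x_0 = 11^9071 mod 36285 = 19376.
x_1 = 19376^2 mod 36285 = 24766.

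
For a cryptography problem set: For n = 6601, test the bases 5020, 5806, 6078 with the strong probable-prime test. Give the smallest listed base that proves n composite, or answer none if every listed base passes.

none

n − 1 = 6600 = 2^3 · 825, so s = 3 and d = 825.
Base 5020: x_0 = 5020^825 mod 6601 = 1. x_0 = 1, so 5020 is not a witness.
Base 5806: x_0 = 5806^825 mod 6601 = 6600. x_0 = 6600 ≡ −1, so 5806 is not a witness.
Base 6078: x_0 = 6078^825 mod 6601 = 1. x_0 = 1, so 6078 is not a witness.
No listed base is a witness for 6601.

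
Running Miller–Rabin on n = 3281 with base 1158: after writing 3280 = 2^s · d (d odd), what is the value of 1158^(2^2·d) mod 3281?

n − 1 = 3280 = 2^4 · 205, so s = 4 and d = 205.
By repeated squaring, 1158^205 ≡ 2123 (mod 3281).
x_0 = 2123.
x_1 = 2123^2 mod 3281 = 2316.
x_2 = 2316^2 mod 3281 = 2702.

2702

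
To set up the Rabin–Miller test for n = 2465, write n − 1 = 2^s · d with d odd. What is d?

Halving: 2464 → 1232 → 616 → 308 → 154 → 77; 77 is odd.
So 2464 = 2^5 · 77.

77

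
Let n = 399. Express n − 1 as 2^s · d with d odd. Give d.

199

Halving: 398 → 199; 199 is odd.
So 398 = 2^1 · 199.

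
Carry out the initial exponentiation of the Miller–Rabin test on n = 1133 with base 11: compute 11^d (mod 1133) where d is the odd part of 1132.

n − 1 = 1132 = 2^2 · 283, so s = 2 and d = 283.
Repeated squaring mod 1133: 11^1 ≡ 11, 11^2 ≡ 121, 11^4 ≡ 1045, 11^8 ≡ 946, 11^16 ≡ 979, 11^32 ≡ 1056, 11^64 ≡ 264, 11^128 ≡ 583, 11^256 ≡ 1122.
283 = 256 + 16 + 8 + 2 + 1, so 11^283 ≡ 1122·979·946·121·11 ≡ 836 (mod 1133).

836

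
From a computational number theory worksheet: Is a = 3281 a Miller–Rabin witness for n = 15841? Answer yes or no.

n − 1 = 15840 = 2^5 · 495, so s = 5 and d = 495.
x_0 = 3281^495 mod 15841 = 15840.
x_0 = 15840 ≡ −1, so 3281 is not a witness.

no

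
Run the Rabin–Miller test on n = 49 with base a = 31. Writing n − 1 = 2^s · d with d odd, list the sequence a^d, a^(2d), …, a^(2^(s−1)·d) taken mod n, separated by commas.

n − 1 = 48 = 2^4 · 3, so s = 4 and d = 3.
x_0 = 31^3 mod 49 = 48.
x_1 = 48^2 mod 49 = 1.
x_2 = 1^2 mod 49 = 1.
x_3 = 1^2 mod 49 = 1.

48, 1, 1, 1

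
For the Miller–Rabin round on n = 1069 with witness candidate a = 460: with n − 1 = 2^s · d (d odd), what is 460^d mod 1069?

n − 1 = 1068 = 2^2 · 267, so s = 2 and d = 267.
460^267 mod 1069 = 820.

820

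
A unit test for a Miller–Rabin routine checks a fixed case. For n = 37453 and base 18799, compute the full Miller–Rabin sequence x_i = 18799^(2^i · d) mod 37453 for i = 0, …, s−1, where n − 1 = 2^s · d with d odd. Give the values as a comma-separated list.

29745, 12806

n − 1 = 37452 = 2^2 · 9363, so s = 2 and d = 9363.
x_0 = 18799^9363 mod 37453 = 29745.
x_1 = 29745^2 mod 37453 = 12806.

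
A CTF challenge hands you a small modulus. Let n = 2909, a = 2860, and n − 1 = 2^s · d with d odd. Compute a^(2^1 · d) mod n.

n − 1 = 2908 = 2^2 · 727, so s = 2 and d = 727.
By repeated squaring, 2860^727 ≡ 2908 (mod 2909).
x_0 = 2908.
x_1 = 2908^2 mod 2909 = 1.

1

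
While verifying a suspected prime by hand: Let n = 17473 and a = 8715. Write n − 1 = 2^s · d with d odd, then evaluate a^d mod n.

n − 1 = 17472 = 2^6 · 273, so s = 6 and d = 273.
Repeated squaring mod 17473: 8715^1 ≡ 8715, 8715^2 ≡ 13567, 8715^4 ≡ 2907, 8715^8 ≡ 11190, 8715^16 ≡ 4582, 8715^32 ≡ 9651, 8715^64 ≡ 10711, 8715^128 ≡ 15276, 8715^256 ≡ 4261.
273 = 256 + 16 + 1, so 8715^273 ≡ 4261·4582·8715 ≡ 7459 (mod 17473).

7459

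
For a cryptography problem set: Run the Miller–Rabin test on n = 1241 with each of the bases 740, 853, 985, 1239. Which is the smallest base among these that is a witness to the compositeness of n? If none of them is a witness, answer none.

853

n − 1 = 1240 = 2^3 · 155, so s = 3 and d = 155.
Base 740: x_0 = 740^155 mod 1241 = 270. x_0 is neither 1 nor 1240, so continue squaring. x_1 = 270^2 mod 1241 = 922. x_2 = 922^2 mod 1241 = 1240. x_2 ≡ −1, so 740 is not a witness.
Base 853: x_0 = 853^155 mod 1241 = 194. x_0 is neither 1 nor 1240, so continue squaring. x_1 = 194^2 mod 1241 = 406. x_2 = 406^2 mod 1241 = 1024. Reached i = s−1 = 2 without hitting −1: 853 is a Miller–Rabin witness and 1241 is composite.
Base 985: x_0 = 985^155 mod 1241 = 237. x_0 is neither 1 nor 1240, so continue squaring. x_1 = 237^2 mod 1241 = 324. x_2 = 324^2 mod 1241 = 732. Reached i = s−1 = 2 without hitting −1: 985 is a Miller–Rabin witness and 1241 is composite.
Base 1239: x_0 = 1239^155 mod 1241 = 434. x_0 is neither 1 nor 1240, so continue squaring. x_1 = 434^2 mod 1241 = 965. x_2 = 965^2 mod 1241 = 475. Reached i = s−1 = 2 without hitting −1: 1239 is a Miller–Rabin witness and 1241 is composite.
The smallest witness among the given bases is 853.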